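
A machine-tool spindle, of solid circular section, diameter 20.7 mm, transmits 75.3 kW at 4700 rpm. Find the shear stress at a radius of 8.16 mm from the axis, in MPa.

69.3 MPa

ω = 2π·4700/60 = 492.2 rad/s, so T = P/ω = 75.3×10³ / 492.2 = 153.0 N·m.
J = πd⁴/32 = π(0.0207)⁴/32 = 1.803×10^-8 m⁴.
Shear stress varies linearly with radius: τ = T·r/J = 153.0 × 0.00816 / 1.803×10^-8 = 6.926×10^7 Pa.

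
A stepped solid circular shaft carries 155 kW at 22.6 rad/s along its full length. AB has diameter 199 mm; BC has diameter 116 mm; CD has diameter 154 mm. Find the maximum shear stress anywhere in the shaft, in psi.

3250 psi

ω = 22.6 rad/s, so T = P/ω = 155×10³ / 22.60 = 6858 N·m.
Under the same torque, τ_max = 16T/(πd³) is largest where d is smallest — segment BC (d = 116 mm).
τ_max = 16·6858/(π·(0.116)³) = 2.238×10^7 Pa.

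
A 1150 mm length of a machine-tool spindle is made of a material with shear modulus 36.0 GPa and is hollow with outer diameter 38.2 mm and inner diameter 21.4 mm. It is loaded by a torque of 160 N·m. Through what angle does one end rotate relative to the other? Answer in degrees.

1.55°

J = π(d_o⁴ − d_i⁴)/32 = π(0.0382⁴ − 0.0214⁴)/32 = 1.885×10^-7 m⁴.
θ = T·L/(G·J) = 160.0 × 1.15 / (36.0×10⁹ × 1.885×10^-7) = 0.02712 rad.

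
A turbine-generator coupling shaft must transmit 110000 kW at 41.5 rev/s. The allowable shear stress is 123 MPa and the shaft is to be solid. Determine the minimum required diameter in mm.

ω = 2π·41.5 = 260.8 rad/s, so T = P/ω = 110000×10³ / 260.8 = 421900 N·m.
For a solid shaft τ_max = 16T/(πd³), so d = (16T/(π τ_allow))^(1/3) = (16·421900/(π·1.23×10^8))^(1/3) = 0.2595 m.

259 mm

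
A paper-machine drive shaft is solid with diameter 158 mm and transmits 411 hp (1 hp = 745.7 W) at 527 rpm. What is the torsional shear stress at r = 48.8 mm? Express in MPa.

4.43 MPa

ω = 2π·527/60 = 55.19 rad/s, so T = P/ω = 411×745.7 / 55.19 = 5553 N·m.
J = πd⁴/32 = π(0.158)⁴/32 = 6.118×10^-5 m⁴.
Shear stress varies linearly with radius: τ = T·r/J = 5553 × 0.0488 / 6.118×10^-5 = 4.430×10^6 Pa.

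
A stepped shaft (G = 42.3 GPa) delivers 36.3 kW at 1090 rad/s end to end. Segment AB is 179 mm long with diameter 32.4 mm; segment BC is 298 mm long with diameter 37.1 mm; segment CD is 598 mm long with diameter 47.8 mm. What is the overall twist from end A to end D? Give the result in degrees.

0.200°

ω = 1090 rad/s, so T = P/ω = 36.3×10³ / 1090 = 33.30 N·m.
J_AB = π(0.0324)⁴/32 = 1.08×10^-7 m⁴; J_BC = π(0.0371)⁴/32 = 1.86×10^-7 m⁴; J_CD = π(0.0478)⁴/32 = 5.13×10^-7 m⁴.
θ = (T/G)·Σ L_i/J_i = (33.30/42.3×10⁹)·(0.179/1.08×10^-7 + 0.298/1.86×10^-7 + 0.598/5.13×10^-7) = 3.483×10^-3 rad.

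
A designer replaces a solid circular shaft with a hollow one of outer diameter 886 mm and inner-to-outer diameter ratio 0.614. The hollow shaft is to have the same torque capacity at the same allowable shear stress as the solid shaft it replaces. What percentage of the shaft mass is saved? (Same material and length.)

Equal τ_max and T ⇒ the solid shaft needs d_s³ = d_o³(1−k⁴), so d_s = 886·(1−0.614⁴)^(1/3) = 841.9 mm.
Area ratio A_h/A_s = d_o²(1−k²)/d_s² = (1−k²)/(1−k⁴)^(2/3) = 0.6900.
Mass saving = 1 − 0.6900 = 31.0 %.

31.0 %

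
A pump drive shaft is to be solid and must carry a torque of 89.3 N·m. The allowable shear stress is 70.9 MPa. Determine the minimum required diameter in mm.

For a solid shaft τ_max = 16T/(πd³), so d = (16T/(π τ_allow))^(1/3) = (16·89.30/(π·7.09×10^7))^(1/3) = 0.01858 m.

18.6 mm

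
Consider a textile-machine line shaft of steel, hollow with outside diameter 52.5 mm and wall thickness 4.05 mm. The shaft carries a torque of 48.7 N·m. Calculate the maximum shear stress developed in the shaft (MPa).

J = π(d_o⁴ − d_i⁴)/32 = π(0.0525⁴ − 0.0444⁴)/32 = 3.643×10^-7 m⁴.
τ_max = T·r/J = 48.70 × 0.0262 / 3.643×10^-7 = 3.509×10^6 Pa.

3.51 MPa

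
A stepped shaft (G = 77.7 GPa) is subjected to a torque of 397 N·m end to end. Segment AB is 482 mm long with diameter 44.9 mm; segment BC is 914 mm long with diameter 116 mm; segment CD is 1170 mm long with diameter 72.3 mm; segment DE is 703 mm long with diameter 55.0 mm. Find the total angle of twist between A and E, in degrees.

J_AB = π(0.0449)⁴/32 = 3.99×10^-7 m⁴; J_BC = π(0.116)⁴/32 = 1.78×10^-5 m⁴; J_CD = π(0.0723)⁴/32 = 2.68×10^-6 m⁴; J_DE = π(0.0550)⁴/32 = 8.98×10^-7 m⁴.
θ = (T/G)·Σ L_i/J_i = (397.0/77.7×10⁹)·(0.482/3.99×10^-7 + 0.914/1.78×10^-5 + 1.17/2.68×10^-6 + 0.703/8.98×10^-7) = 0.01266 rad.

0.725°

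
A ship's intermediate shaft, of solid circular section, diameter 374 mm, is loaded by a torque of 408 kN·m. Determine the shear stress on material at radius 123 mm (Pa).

2.61e7 Pa

J = πd⁴/32 = π(0.374)⁴/32 = 1.921×10^-3 m⁴.
Shear stress varies linearly with radius: τ = T·r/J = 408000 × 0.123 / 1.921×10^-3 = 2.613×10^7 Pa.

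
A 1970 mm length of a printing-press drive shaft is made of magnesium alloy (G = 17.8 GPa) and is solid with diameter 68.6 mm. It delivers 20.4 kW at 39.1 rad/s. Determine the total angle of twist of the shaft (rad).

ω = 39.1 rad/s, so T = P/ω = 20.4×10³ / 39.10 = 521.7 N·m.
J = πd⁴/32 = π(0.0686)⁴/32 = 2.174×10^-6 m⁴.
θ = T·L/(G·J) = 521.7 × 1.97 / (17.8×10⁹ × 2.174×10^-6) = 0.02656 rad.

0.0266 rad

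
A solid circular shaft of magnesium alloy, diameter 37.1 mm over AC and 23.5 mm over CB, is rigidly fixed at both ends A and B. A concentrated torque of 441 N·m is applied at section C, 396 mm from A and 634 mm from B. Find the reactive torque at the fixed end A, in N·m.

Compatibility: T_A·a/J_AC = T_B·b/J_CB with T_A + T_B = T₀.
J_AC = 1.86×10^-7 m⁴, J_CB = 2.99×10^-8 m⁴, so T_A = T₀·(J_AC/a)/((J_AC/a)+(J_CB/b)) = 400.7 N·m, T_B = 40.29 N·m.

401 N·m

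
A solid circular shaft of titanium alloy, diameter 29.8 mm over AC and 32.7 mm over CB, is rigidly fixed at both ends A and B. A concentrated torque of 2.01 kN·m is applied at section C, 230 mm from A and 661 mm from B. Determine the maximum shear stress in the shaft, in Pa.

2.57e8 Pa

Compatibility: T_A·a/J_AC = T_B·b/J_CB with T_A + T_B = T₀.
J_AC = 7.74×10^-8 m⁴, J_CB = 1.12×10^-7 m⁴, so T_A = T₀·(J_AC/a)/((J_AC/a)+(J_CB/b)) = 1336 N·m, T_B = 674.0 N·m.
τ in each portion: τ_AC = 2.57×10^8 Pa, τ_CB = 9.82×10^7 Pa; maximum is in AC.
τ_max = T_AC·r/J = 1336·0.0149/7.74×10^-8 = 2.571×10^8 Pa.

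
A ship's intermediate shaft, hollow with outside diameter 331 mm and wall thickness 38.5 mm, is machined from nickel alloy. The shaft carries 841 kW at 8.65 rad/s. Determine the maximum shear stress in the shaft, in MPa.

20.9 MPa

ω = 8.65 rad/s, so T = P/ω = 841×10³ / 8.650 = 97230 N·m.
J = π(d_o⁴ − d_i⁴)/32 = π(0.331⁴ − 0.254⁴)/32 = 7.698×10^-4 m⁴.
τ_max = T·r/J = 97230 × 0.166 / 7.698×10^-4 = 2.090×10^7 Pa.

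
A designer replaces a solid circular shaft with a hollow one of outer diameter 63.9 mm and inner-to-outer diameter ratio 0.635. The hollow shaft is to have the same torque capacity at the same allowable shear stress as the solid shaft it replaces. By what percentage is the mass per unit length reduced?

Equal τ_max and T ⇒ the solid shaft needs d_s³ = d_o³(1−k⁴), so d_s = 63.9·(1−0.635⁴)^(1/3) = 60.23 mm.
Area ratio A_h/A_s = d_o²(1−k²)/d_s² = (1−k²)/(1−k⁴)^(2/3) = 0.6717.
Mass saving = 1 − 0.6717 = 32.8 %.

32.8 %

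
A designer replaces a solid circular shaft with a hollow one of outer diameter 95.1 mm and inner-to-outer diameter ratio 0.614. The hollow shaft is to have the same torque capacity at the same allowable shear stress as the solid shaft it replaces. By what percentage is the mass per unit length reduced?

Equal τ_max and T ⇒ the solid shaft needs d_s³ = d_o³(1−k⁴), so d_s = 95.1·(1−0.614⁴)^(1/3) = 90.36 mm.
Area ratio A_h/A_s = d_o²(1−k²)/d_s² = (1−k²)/(1−k⁴)^(2/3) = 0.6900.
Mass saving = 1 − 0.6900 = 31.0 %.

31.0 %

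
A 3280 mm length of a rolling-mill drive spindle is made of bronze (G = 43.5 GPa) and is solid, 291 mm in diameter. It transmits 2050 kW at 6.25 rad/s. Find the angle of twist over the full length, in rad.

0.0351 rad

ω = 6.25 rad/s, so T = P/ω = 2050×10³ / 6.250 = 328000 N·m.
J = πd⁴/32 = π(0.291)⁴/32 = 7.040×10^-4 m⁴.
θ = T·L/(G·J) = 328000 × 3.28 / (43.5×10⁹ × 7.040×10^-4) = 0.03513 rad.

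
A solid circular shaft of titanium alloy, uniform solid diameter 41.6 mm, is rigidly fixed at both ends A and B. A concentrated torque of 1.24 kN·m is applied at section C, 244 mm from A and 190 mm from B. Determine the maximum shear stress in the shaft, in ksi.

7.15 ksi

With uniform GJ and both ends fixed, compatibility θ_AC = θ_CB gives T_A·a = T_B·b, together with T_A + T_B = T₀.
T_A = T₀·b/(a+b) = 1240·190/434.0 = 542.9 N·m; T_B = 697.1 N·m.
τ in each portion: τ_AC = 3.84×10^7 Pa, τ_CB = 4.93×10^7 Pa; maximum is in CB.
τ_max = T_CB·r/J = 697.1·0.0208/2.94×10^-7 = 4.932×10^7 Pa.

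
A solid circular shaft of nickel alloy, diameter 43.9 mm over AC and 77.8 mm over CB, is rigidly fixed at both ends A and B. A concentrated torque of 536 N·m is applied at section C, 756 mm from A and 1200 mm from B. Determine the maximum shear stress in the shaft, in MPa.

4.99 MPa

Compatibility: T_A·a/J_AC = T_B·b/J_CB with T_A + T_B = T₀.
J_AC = 3.65×10^-7 m⁴, J_CB = 3.60×10^-6 m⁴, so T_A = T₀·(J_AC/a)/((J_AC/a)+(J_CB/b)) = 74.30 N·m, T_B = 461.7 N·m.
τ in each portion: τ_AC = 4.47×10^6 Pa, τ_CB = 4.99×10^6 Pa; maximum is in CB.
τ_max = T_CB·r/J = 461.7·0.0389/3.60×10^-6 = 4.993×10^6 Pa.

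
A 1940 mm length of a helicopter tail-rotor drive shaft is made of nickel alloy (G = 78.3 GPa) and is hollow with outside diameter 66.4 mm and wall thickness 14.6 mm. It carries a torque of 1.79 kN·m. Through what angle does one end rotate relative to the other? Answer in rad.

J = π(d_o⁴ − d_i⁴)/32 = π(0.0664⁴ − 0.0372⁴)/32 = 1.720×10^-6 m⁴.
θ = T·L/(G·J) = 1790 × 1.94 / (78.3×10⁹ × 1.720×10^-6) = 0.02578 rad.

0.0258 rad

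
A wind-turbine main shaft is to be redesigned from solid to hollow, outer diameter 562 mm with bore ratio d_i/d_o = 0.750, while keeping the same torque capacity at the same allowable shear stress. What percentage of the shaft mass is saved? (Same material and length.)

Equal τ_max and T ⇒ the solid shaft needs d_s³ = d_o³(1−k⁴), so d_s = 562·(1−0.750⁴)^(1/3) = 495.1 mm.
Area ratio A_h/A_s = d_o²(1−k²)/d_s² = (1−k²)/(1−k⁴)^(2/3) = 0.5638.
Mass saving = 1 − 0.5638 = 43.6 %.

43.6 %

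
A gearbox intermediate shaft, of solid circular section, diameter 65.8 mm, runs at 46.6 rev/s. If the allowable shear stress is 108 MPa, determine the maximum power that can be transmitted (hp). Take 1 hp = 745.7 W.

2370 hp

J = πd⁴/32 = π(0.0658)⁴/32 = 1.840×10^-6 m⁴.
T_max = τ_allow·J/r = 1.08×10^8 × 1.840×10^-6 / 0.0329 = 6041 N·m.
ω = 2π·46.6 = 292.8 rad/s, so P_max = T_max·ω = 1.769×10^6 W.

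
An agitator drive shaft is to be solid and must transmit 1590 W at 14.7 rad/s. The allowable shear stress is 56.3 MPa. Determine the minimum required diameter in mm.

ω = 14.7 rad/s, so T = P/ω = 1590 / 14.70 = 108.2 N·m.
For a solid shaft τ_max = 16T/(πd³), so d = (16T/(π τ_allow))^(1/3) = (16·108.2/(π·5.63×10^7))^(1/3) = 0.02139 m.

21.4 mm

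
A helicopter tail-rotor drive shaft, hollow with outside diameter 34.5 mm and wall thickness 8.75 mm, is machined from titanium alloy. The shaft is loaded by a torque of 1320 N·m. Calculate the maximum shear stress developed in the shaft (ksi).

25.2 ksi

J = π(d_o⁴ − d_i⁴)/32 = π(0.0345⁴ − 0.0170⁴)/32 = 1.309×10^-7 m⁴.
τ_max = T·r/J = 1320 × 0.0173 / 1.309×10^-7 = 1.740×10^8 Pa.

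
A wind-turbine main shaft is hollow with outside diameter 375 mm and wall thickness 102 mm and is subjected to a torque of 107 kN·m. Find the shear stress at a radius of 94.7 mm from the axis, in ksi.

J = π(d_o⁴ − d_i⁴)/32 = π(0.375⁴ − 0.171⁴)/32 = 1.858×10^-3 m⁴.
Shear stress varies linearly with radius: τ = T·r/J = 107000 × 0.0947 / 1.858×10^-3 = 5.455×10^6 Pa.

0.791 ksi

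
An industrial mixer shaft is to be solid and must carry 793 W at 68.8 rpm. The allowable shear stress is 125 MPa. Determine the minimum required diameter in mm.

ω = 2π·68.8/60 = 7.205 rad/s, so T = P/ω = 793 / 7.205 = 110.1 N·m.
For a solid shaft τ_max = 16T/(πd³), so d = (16T/(π τ_allow))^(1/3) = (16·110.1/(π·1.25×10^8))^(1/3) = 0.01649 m.

16.5 mm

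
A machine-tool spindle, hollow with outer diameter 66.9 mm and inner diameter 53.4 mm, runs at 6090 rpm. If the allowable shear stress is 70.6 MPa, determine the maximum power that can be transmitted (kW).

J = π(d_o⁴ − d_i⁴)/32 = π(0.0669⁴ − 0.0534⁴)/32 = 1.168×10^-6 m⁴.
T_max = τ_allow·J/r = 7.06×10^7 × 1.168×10^-6 / 0.0335 = 2466 N·m.
ω = 2π·6090/60 = 637.7 rad/s, so P_max = T_max·ω = 1.572×10^6 W.

1570 kW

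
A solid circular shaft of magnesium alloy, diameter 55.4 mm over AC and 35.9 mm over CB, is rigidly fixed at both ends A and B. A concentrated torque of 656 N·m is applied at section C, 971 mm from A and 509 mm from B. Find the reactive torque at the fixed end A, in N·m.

491 N·m

Compatibility: T_A·a/J_AC = T_B·b/J_CB with T_A + T_B = T₀.
J_AC = 9.25×10^-7 m⁴, J_CB = 1.63×10^-7 m⁴, so T_A = T₀·(J_AC/a)/((J_AC/a)+(J_CB/b)) = 490.9 N·m, T_B = 165.1 N·m.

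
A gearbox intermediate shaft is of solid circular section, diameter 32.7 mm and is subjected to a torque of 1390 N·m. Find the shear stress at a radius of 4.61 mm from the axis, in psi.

8280 psi

J = πd⁴/32 = π(0.0327)⁴/32 = 1.123×10^-7 m⁴.
Shear stress varies linearly with radius: τ = T·r/J = 1390 × 0.00461 / 1.123×10^-7 = 5.709×10^7 Pa.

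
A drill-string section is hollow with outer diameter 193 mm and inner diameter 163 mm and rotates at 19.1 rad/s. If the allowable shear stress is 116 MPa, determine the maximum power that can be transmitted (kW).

J = π(d_o⁴ − d_i⁴)/32 = π(0.193⁴ − 0.163⁴)/32 = 6.691×10^-5 m⁴.
T_max = τ_allow·J/r = 1.16×10^8 × 6.691×10^-5 / 0.0965 = 80430 N·m.
ω = 19.1 rad/s, so P_max = T_max·ω = 1.536×10^6 W.

1540 kW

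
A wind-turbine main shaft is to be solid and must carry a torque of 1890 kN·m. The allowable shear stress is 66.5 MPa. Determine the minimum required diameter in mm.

For a solid shaft τ_max = 16T/(πd³), so d = (16T/(π τ_allow))^(1/3) = (16·1.890e6/(π·6.65×10^7))^(1/3) = 0.5251 m.

525 mm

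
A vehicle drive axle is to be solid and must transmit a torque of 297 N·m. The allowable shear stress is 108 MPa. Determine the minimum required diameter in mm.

For a solid shaft τ_max = 16T/(πd³), so d = (16T/(π τ_allow))^(1/3) = (16·297.0/(π·1.08×10^8))^(1/3) = 0.02410 m.

24.1 mm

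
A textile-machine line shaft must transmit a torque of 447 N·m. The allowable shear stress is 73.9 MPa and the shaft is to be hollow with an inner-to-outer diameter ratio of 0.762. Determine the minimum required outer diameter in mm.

For a hollow shaft with d_i/d_o = 0.762: τ_max = 16T/(π d_o³ (1−k⁴)), so d_o = [16T/(π τ_allow (1−k⁴))]^(1/3) = [16·447.0/(π·7.39×10^7·0.6629)]^(1/3) = 0.03595 m.

36.0 mm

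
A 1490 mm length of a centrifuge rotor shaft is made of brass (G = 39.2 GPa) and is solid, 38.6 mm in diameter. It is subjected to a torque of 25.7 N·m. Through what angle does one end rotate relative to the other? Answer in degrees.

J = πd⁴/32 = π(0.0386)⁴/32 = 2.179×10^-7 m⁴.
θ = T·L/(G·J) = 25.70 × 1.49 / (39.2×10⁹ × 2.179×10^-7) = 4.482×10^-3 rad.

0.257°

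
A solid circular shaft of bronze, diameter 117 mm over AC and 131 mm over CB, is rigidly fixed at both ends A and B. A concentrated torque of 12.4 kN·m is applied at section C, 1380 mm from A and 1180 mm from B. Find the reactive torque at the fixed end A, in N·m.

4370 N·m

Compatibility: T_A·a/J_AC = T_B·b/J_CB with T_A + T_B = T₀.
J_AC = 1.84×10^-5 m⁴, J_CB = 2.89×10^-5 m⁴, so T_A = T₀·(J_AC/a)/((J_AC/a)+(J_CB/b)) = 4369 N·m, T_B = 8031 N·m.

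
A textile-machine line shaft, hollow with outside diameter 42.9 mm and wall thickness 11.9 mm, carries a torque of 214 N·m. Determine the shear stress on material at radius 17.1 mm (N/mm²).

11.5 N/mm²

J = π(d_o⁴ − d_i⁴)/32 = π(0.0429⁴ − 0.0191⁴)/32 = 3.195×10^-7 m⁴.
Shear stress varies linearly with radius: τ = T·r/J = 214.0 × 0.0171 / 3.195×10^-7 = 1.145×10^7 Pa.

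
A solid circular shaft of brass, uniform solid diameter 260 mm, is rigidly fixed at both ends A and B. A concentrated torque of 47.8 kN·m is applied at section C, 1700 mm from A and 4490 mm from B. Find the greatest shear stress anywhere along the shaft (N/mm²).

10.0 N/mm²

With uniform GJ and both ends fixed, compatibility θ_AC = θ_CB gives T_A·a = T_B·b, together with T_A + T_B = T₀.
T_A = T₀·b/(a+b) = 47800·4490/6190 = 34670 N·m; T_B = 13130 N·m.
τ in each portion: τ_AC = 1.00×10^7 Pa, τ_CB = 3.80×10^6 Pa; maximum is in AC.
τ_max = T_AC·r/J = 34670·0.130/4.49×10^-4 = 1.005×10^7 Pa.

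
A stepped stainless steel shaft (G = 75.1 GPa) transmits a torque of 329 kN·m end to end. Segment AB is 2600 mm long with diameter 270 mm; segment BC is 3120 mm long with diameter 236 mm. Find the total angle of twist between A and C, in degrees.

3.82°

J_AB = π(0.270)⁴/32 = 5.22×10^-4 m⁴; J_BC = π(0.236)⁴/32 = 3.05×10^-4 m⁴.
θ = (T/G)·Σ L_i/J_i = (329000/75.1×10⁹)·(2.60/5.22×10^-4 + 3.12/3.05×10^-4) = 0.06671 rad.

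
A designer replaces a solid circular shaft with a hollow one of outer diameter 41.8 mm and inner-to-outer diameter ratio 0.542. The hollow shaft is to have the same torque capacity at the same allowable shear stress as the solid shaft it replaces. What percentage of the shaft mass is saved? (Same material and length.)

25.0 %

Equal τ_max and T ⇒ the solid shaft needs d_s³ = d_o³(1−k⁴), so d_s = 41.8·(1−0.542⁴)^(1/3) = 40.56 mm.
Area ratio A_h/A_s = d_o²(1−k²)/d_s² = (1−k²)/(1−k⁴)^(2/3) = 0.7500.
Mass saving = 1 − 0.7500 = 25.0 %.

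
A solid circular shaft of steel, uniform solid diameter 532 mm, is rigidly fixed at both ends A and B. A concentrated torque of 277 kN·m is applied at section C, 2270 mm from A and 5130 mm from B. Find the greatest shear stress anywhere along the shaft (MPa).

With uniform GJ and both ends fixed, compatibility θ_AC = θ_CB gives T_A·a = T_B·b, together with T_A + T_B = T₀.
T_A = T₀·b/(a+b) = 277000·5130/7400 = 192000 N·m; T_B = 84970 N·m.
τ in each portion: τ_AC = 6.50×10^6 Pa, τ_CB = 2.87×10^6 Pa; maximum is in AC.
τ_max = T_AC·r/J = 192000·0.266/7.86×10^-3 = 6.495×10^6 Pa.

6.50 MPa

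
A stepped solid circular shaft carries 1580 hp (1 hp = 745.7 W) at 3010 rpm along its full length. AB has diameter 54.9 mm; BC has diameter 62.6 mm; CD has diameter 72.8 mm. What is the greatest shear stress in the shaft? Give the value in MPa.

115 MPa

ω = 2π·3010/60 = 315.2 rad/s, so T = P/ω = 1580×745.7 / 315.2 = 3738 N·m.
Under the same torque, τ_max = 16T/(πd³) is largest where d is smallest — segment AB (d = 54.9 mm).
τ_max = 16·3738/(π·(0.0549)³) = 1.150×10^8 Pa.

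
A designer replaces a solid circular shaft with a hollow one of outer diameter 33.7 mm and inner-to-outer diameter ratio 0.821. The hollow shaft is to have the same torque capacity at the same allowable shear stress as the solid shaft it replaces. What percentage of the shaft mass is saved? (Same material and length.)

Equal τ_max and T ⇒ the solid shaft needs d_s³ = d_o³(1−k⁴), so d_s = 33.7·(1−0.821⁴)^(1/3) = 27.54 mm.
Area ratio A_h/A_s = d_o²(1−k²)/d_s² = (1−k²)/(1−k⁴)^(2/3) = 0.4881.
Mass saving = 1 − 0.4881 = 51.2 %.

51.2 %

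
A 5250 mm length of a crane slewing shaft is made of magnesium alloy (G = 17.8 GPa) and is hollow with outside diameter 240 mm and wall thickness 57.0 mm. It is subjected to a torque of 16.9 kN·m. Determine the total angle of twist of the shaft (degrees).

0.949°

J = π(d_o⁴ − d_i⁴)/32 = π(0.240⁴ − 0.126⁴)/32 = 3.010×10^-4 m⁴.
θ = T·L/(G·J) = 16900 × 5.25 / (17.8×10⁹ × 3.010×10^-4) = 0.01656 rad.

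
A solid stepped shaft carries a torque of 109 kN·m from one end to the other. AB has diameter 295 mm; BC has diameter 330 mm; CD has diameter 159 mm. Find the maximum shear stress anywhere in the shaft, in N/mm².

Under the same torque, τ_max = 16T/(πd³) is largest where d is smallest — segment CD (d = 159 mm).
τ_max = 16·109000/(π·(0.159)³) = 1.381×10^8 Pa.

138 N/mm²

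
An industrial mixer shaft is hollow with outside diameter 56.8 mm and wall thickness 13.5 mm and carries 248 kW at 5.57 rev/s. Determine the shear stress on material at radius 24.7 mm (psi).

26900 psi

ω = 2π·5.57 = 35.00 rad/s, so T = P/ω = 248×10³ / 35.00 = 7086 N·m.
J = π(d_o⁴ − d_i⁴)/32 = π(0.0568⁴ − 0.0298⁴)/32 = 9.444×10^-7 m⁴.
Shear stress varies linearly with radius: τ = T·r/J = 7086 × 0.0247 / 9.444×10^-7 = 1.853×10^8 Pa.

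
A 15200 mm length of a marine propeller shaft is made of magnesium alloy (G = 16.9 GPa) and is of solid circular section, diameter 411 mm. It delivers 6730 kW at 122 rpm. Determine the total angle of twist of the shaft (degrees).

ω = 2π·122/60 = 12.78 rad/s, so T = P/ω = 6730×10³ / 12.78 = 526800 N·m.
J = πd⁴/32 = π(0.411)⁴/32 = 2.801×10^-3 m⁴.
θ = T·L/(G·J) = 526800 × 15.2 / (16.9×10⁹ × 2.801×10^-3) = 0.1691 rad.

9.69°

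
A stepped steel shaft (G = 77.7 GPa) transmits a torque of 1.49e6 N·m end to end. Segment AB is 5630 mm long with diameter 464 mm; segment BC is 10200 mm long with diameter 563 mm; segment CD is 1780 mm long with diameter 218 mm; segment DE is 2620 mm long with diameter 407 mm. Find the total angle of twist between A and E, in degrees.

J_AB = π(0.464)⁴/32 = 4.55×10^-3 m⁴; J_BC = π(0.563)⁴/32 = 9.86×10^-3 m⁴; J_CD = π(0.218)⁴/32 = 2.22×10^-4 m⁴; J_DE = π(0.407)⁴/32 = 2.69×10^-3 m⁴.
θ = (T/G)·Σ L_i/J_i = (1.490e6/77.7×10⁹)·(5.63/4.55×10^-3 + 10.2/9.86×10^-3 + 1.78/2.22×10^-4 + 2.62/2.69×10^-3) = 0.2161 rad.

12.4°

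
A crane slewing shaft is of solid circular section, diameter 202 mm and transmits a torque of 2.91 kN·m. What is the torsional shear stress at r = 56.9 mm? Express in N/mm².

1.01 N/mm²

J = πd⁴/32 = π(0.202)⁴/32 = 1.635×10^-4 m⁴.
Shear stress varies linearly with radius: τ = T·r/J = 2910 × 0.0569 / 1.635×10^-4 = 1.013×10^6 Pa.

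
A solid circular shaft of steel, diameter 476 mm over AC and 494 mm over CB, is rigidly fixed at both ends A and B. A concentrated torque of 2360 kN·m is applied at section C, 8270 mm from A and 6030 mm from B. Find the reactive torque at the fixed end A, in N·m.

Compatibility: T_A·a/J_AC = T_B·b/J_CB with T_A + T_B = T₀.
J_AC = 5.04×10^-3 m⁴, J_CB = 5.85×10^-3 m⁴, so T_A = T₀·(J_AC/a)/((J_AC/a)+(J_CB/b)) = 910800 N·m, T_B = 1.449e6 N·m.

911000 N·m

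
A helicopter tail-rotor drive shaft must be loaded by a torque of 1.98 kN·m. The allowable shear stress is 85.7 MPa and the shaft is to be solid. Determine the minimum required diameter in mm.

For a solid shaft τ_max = 16T/(πd³), so d = (16T/(π τ_allow))^(1/3) = (16·1980/(π·8.57×10^7))^(1/3) = 0.04900 m.

49.0 mm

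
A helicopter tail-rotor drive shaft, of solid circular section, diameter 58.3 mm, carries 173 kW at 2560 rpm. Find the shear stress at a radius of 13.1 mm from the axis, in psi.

1080 psi

ω = 2π·2560/60 = 268.1 rad/s, so T = P/ω = 173×10³ / 268.1 = 645.3 N·m.
J = πd⁴/32 = π(0.0583)⁴/32 = 1.134×10^-6 m⁴.
Shear stress varies linearly with radius: τ = T·r/J = 645.3 × 0.0131 / 1.134×10^-6 = 7.454×10^6 Pa.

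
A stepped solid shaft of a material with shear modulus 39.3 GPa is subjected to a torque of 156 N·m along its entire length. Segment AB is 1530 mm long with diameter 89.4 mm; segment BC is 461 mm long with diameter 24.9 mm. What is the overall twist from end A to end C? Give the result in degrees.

2.83°

J_AB = π(0.0894)⁴/32 = 6.27×10^-6 m⁴; J_BC = π(0.0249)⁴/32 = 3.77×10^-8 m⁴.
θ = (T/G)·Σ L_i/J_i = (156.0/39.3×10⁹)·(1.53/6.27×10^-6 + 0.461/3.77×10^-8) = 0.04946 rad.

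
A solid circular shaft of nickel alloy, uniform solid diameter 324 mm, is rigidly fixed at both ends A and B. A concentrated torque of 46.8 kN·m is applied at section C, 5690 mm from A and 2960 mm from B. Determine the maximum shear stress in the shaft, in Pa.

With uniform GJ and both ends fixed, compatibility θ_AC = θ_CB gives T_A·a = T_B·b, together with T_A + T_B = T₀.
T_A = T₀·b/(a+b) = 46800·2960/8650 = 16010 N·m; T_B = 30790 N·m.
τ in each portion: τ_AC = 2.40×10^6 Pa, τ_CB = 4.61×10^6 Pa; maximum is in CB.
τ_max = T_CB·r/J = 30790·0.162/1.08×10^-3 = 4.610×10^6 Pa.

4.61e6 Pa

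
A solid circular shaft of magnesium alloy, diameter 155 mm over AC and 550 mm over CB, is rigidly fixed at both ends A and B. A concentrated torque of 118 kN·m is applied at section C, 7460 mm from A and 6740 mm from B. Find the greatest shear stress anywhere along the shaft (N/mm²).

Compatibility: T_A·a/J_AC = T_B·b/J_CB with T_A + T_B = T₀.
J_AC = 5.67×10^-5 m⁴, J_CB = 8.98×10^-3 m⁴, so T_A = T₀·(J_AC/a)/((J_AC/a)+(J_CB/b)) = 668.7 N·m, T_B = 117300 N·m.
τ in each portion: τ_AC = 9.15×10^5 Pa, τ_CB = 3.59×10^6 Pa; maximum is in CB.
τ_max = T_CB·r/J = 117300·0.275/8.98×10^-3 = 3.592×10^6 Pa.

3.59 N/mm²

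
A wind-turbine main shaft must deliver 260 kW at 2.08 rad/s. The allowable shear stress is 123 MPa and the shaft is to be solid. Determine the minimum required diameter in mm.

173 mm

ω = 2.08 rad/s, so T = P/ω = 260×10³ / 2.080 = 125000 N·m.
For a solid shaft τ_max = 16T/(πd³), so d = (16T/(π τ_allow))^(1/3) = (16·125000/(π·1.23×10^8))^(1/3) = 0.1730 m.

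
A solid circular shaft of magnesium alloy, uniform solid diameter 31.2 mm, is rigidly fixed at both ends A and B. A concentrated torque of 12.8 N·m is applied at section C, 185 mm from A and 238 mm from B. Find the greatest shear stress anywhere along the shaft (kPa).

With uniform GJ and both ends fixed, compatibility θ_AC = θ_CB gives T_A·a = T_B·b, together with T_A + T_B = T₀.
T_A = T₀·b/(a+b) = 12.80·238/423.0 = 7.202 N·m; T_B = 5.598 N·m.
τ in each portion: τ_AC = 1.21×10^6 Pa, τ_CB = 9.39×10^5 Pa; maximum is in AC.
τ_max = T_AC·r/J = 7.202·0.0156/9.30×10^-8 = 1.208×10^6 Pa.

1210 kPa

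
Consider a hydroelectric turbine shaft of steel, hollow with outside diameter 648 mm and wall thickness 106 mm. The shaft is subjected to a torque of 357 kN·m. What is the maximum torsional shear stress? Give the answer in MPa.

J = π(d_o⁴ − d_i⁴)/32 = π(0.648⁴ − 0.436⁴)/32 = 0.01376 m⁴.
τ_max = T·r/J = 357000 × 0.324 / 0.01376 = 8.405×10^6 Pa.

8.40 MPa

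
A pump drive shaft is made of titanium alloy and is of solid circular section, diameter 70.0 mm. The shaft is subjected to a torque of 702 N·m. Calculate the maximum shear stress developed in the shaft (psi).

J = πd⁴/32 = π(0.0700)⁴/32 = 2.357×10^-6 m⁴.
τ_max = T·r/J = 702.0 × 0.0350 / 2.357×10^-6 = 1.042×10^7 Pa.

1510 psi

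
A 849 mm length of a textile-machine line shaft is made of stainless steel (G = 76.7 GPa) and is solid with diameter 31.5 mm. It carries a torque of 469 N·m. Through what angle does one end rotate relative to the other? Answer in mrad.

J = πd⁴/32 = π(0.0315)⁴/32 = 9.666×10^-8 m⁴.
θ = T·L/(G·J) = 469.0 × 0.849 / (76.7×10⁹ × 9.666×10^-8) = 0.05371 rad.

53.7 mrad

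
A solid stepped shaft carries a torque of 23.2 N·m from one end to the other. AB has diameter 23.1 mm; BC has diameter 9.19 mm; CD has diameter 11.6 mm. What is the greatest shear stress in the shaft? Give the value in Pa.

Under the same torque, τ_max = 16T/(πd³) is largest where d is smallest — segment BC (d = 9.19 mm).
τ_max = 16·23.20/(π·(0.00919)³) = 1.522×10^8 Pa.

1.52e8 Pa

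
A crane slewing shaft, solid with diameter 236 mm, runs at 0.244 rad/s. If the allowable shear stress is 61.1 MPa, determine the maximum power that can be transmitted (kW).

38.5 kW

J = πd⁴/32 = π(0.236)⁴/32 = 3.045×10^-4 m⁴.
T_max = τ_allow·J/r = 6.11×10^7 × 3.045×10^-4 / 0.118 = 157700 N·m.
ω = 0.244 rad/s, so P_max = T_max·ω = 3.848×10^4 W.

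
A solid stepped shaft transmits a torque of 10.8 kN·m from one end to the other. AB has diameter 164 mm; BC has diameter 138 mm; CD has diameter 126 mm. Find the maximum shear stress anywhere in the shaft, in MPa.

Under the same torque, τ_max = 16T/(πd³) is largest where d is smallest — segment CD (d = 126 mm).
τ_max = 16·10800/(π·(0.126)³) = 2.750×10^7 Pa.

27.5 MPa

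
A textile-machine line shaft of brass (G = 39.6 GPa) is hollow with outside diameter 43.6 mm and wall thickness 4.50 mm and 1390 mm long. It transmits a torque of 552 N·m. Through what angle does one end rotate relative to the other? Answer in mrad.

90.5 mrad

J = π(d_o⁴ − d_i⁴)/32 = π(0.0436⁴ − 0.0346⁴)/32 = 2.141×10^-7 m⁴.
θ = T·L/(G·J) = 552.0 × 1.39 / (39.6×10⁹ × 2.141×10^-7) = 0.09051 rad.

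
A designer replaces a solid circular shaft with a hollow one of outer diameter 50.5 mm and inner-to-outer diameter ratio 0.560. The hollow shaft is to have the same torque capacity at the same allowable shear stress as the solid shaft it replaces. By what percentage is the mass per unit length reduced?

26.5 %

Equal τ_max and T ⇒ the solid shaft needs d_s³ = d_o³(1−k⁴), so d_s = 50.5·(1−0.560⁴)^(1/3) = 48.79 mm.
Area ratio A_h/A_s = d_o²(1−k²)/d_s² = (1−k²)/(1−k⁴)^(2/3) = 0.7354.
Mass saving = 1 − 0.7354 = 26.5 %.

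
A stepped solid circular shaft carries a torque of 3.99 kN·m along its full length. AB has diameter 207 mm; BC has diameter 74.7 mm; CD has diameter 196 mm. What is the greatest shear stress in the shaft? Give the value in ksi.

Under the same torque, τ_max = 16T/(πd³) is largest where d is smallest — segment BC (d = 74.7 mm).
τ_max = 16·3990/(π·(0.0747)³) = 4.875×10^7 Pa.

7.07 ksi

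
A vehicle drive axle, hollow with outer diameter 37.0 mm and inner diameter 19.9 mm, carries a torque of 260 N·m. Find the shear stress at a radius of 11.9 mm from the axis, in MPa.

J = π(d_o⁴ − d_i⁴)/32 = π(0.0370⁴ − 0.0199⁴)/32 = 1.686×10^-7 m⁴.
Shear stress varies linearly with radius: τ = T·r/J = 260.0 × 0.0119 / 1.686×10^-7 = 1.835×10^7 Pa.

18.4 MPa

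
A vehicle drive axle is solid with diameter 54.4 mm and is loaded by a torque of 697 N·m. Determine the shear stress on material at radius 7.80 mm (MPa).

J = πd⁴/32 = π(0.0544)⁴/32 = 8.598×10^-7 m⁴.
Shear stress varies linearly with radius: τ = T·r/J = 697.0 × 0.00780 / 8.598×10^-7 = 6.323×10^6 Pa.

6.32 MPa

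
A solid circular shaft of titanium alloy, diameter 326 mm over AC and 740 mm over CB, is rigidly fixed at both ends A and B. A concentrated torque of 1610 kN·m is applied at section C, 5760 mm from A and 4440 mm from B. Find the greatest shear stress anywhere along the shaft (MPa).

Compatibility: T_A·a/J_AC = T_B·b/J_CB with T_A + T_B = T₀.
J_AC = 1.11×10^-3 m⁴, J_CB = 0.0294 m⁴, so T_A = T₀·(J_AC/a)/((J_AC/a)+(J_CB/b)) = 45430 N·m, T_B = 1.565e6 N·m.
τ in each portion: τ_AC = 6.68×10^6 Pa, τ_CB = 1.97×10^7 Pa; maximum is in CB.
τ_max = T_CB·r/J = 1.565e6·0.370/0.0294 = 1.966×10^7 Pa.

19.7 MPa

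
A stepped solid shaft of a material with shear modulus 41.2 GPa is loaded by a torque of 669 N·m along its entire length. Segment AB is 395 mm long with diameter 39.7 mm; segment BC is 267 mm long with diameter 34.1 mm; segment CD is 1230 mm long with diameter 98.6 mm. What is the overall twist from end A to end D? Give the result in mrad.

61.1 mrad

J_AB = π(0.0397)⁴/32 = 2.44×10^-7 m⁴; J_BC = π(0.0341)⁴/32 = 1.33×10^-7 m⁴; J_CD = π(0.0986)⁴/32 = 9.28×10^-6 m⁴.
θ = (T/G)·Σ L_i/J_i = (669.0/41.2×10⁹)·(0.395/2.44×10^-7 + 0.267/1.33×10^-7 + 1.23/9.28×10^-6) = 0.06111 rad.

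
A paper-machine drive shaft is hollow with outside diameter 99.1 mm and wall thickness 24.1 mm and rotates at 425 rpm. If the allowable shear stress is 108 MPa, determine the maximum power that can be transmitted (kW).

J = π(d_o⁴ − d_i⁴)/32 = π(0.0991⁴ − 0.0509⁴)/32 = 8.810×10^-6 m⁴.
T_max = τ_allow·J/r = 1.08×10^8 × 8.810×10^-6 / 0.0495 = 19200 N·m.
ω = 2π·425/60 = 44.51 rad/s, so P_max = T_max·ω = 8.546×10^5 W.

855 kW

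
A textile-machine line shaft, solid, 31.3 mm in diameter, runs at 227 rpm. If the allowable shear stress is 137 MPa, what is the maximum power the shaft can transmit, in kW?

19.6 kW

J = πd⁴/32 = π(0.0313)⁴/32 = 9.423×10^-8 m⁴.
T_max = τ_allow·J/r = 1.37×10^8 × 9.423×10^-8 / 0.0157 = 824.9 N·m.
ω = 2π·227/60 = 23.77 rad/s, so P_max = T_max·ω = 1.961×10^4 W.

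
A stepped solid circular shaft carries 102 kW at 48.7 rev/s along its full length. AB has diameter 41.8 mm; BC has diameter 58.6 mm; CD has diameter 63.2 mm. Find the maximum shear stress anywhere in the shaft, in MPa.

ω = 2π·48.7 = 306.0 rad/s, so T = P/ω = 102×10³ / 306.0 = 333.3 N·m.
Under the same torque, τ_max = 16T/(πd³) is largest where d is smallest — segment AB (d = 41.8 mm).
τ_max = 16·333.3/(π·(0.0418)³) = 2.325×10^7 Pa.

23.2 MPa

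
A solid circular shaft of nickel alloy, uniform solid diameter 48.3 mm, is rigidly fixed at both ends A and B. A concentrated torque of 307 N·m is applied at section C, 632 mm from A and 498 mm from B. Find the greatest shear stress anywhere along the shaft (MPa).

7.76 MPa

With uniform GJ and both ends fixed, compatibility θ_AC = θ_CB gives T_A·a = T_B·b, together with T_A + T_B = T₀.
T_A = T₀·b/(a+b) = 307.0·498/1130 = 135.3 N·m; T_B = 171.7 N·m.
τ in each portion: τ_AC = 6.12×10^6 Pa, τ_CB = 7.76×10^6 Pa; maximum is in CB.
τ_max = T_CB·r/J = 171.7·0.0241/5.34×10^-7 = 7.761×10^6 Pa.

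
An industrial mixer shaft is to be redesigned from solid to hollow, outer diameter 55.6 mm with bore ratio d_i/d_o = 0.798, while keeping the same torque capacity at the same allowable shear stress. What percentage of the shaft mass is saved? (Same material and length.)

Equal τ_max and T ⇒ the solid shaft needs d_s³ = d_o³(1−k⁴), so d_s = 55.6·(1−0.798⁴)^(1/3) = 46.75 mm.
Area ratio A_h/A_s = d_o²(1−k²)/d_s² = (1−k²)/(1−k⁴)^(2/3) = 0.5137.
Mass saving = 1 − 0.5137 = 48.6 %.

48.6 %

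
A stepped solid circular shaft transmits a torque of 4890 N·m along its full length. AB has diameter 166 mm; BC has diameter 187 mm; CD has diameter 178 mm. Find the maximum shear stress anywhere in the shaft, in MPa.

Under the same torque, τ_max = 16T/(πd³) is largest where d is smallest — segment AB (d = 166 mm).
τ_max = 16·4890/(π·(0.166)³) = 5.444×10^6 Pa.

5.44 MPa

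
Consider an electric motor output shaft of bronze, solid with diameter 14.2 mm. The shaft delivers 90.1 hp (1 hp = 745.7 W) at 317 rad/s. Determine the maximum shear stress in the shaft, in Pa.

ω = 317 rad/s, so T = P/ω = 90.1×745.7 / 317.0 = 211.9 N·m.
J = πd⁴/32 = π(0.0142)⁴/32 = 3.992×10^-9 m⁴.
τ_max = T·r/J = 211.9 × 0.00710 / 3.992×10^-9 = 3.770×10^8 Pa.

3.77e8 Pa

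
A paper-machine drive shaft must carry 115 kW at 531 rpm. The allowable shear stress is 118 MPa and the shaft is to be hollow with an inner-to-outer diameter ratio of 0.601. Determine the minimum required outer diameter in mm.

ω = 2π·531/60 = 55.61 rad/s, so T = P/ω = 115×10³ / 55.61 = 2068 N·m.
For a hollow shaft with d_i/d_o = 0.601: τ_max = 16T/(π d_o³ (1−k⁴)), so d_o = [16T/(π τ_allow (1−k⁴))]^(1/3) = [16·2068/(π·1.18×10^8·0.8695)]^(1/3) = 0.04682 m.

46.8 mm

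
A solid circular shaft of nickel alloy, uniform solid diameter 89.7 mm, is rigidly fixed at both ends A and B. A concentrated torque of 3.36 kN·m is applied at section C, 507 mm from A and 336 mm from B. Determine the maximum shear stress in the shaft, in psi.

2070 psi

With uniform GJ and both ends fixed, compatibility θ_AC = θ_CB gives T_A·a = T_B·b, together with T_A + T_B = T₀.
T_A = T₀·b/(a+b) = 3360·336/843.0 = 1339 N·m; T_B = 2021 N·m.
τ in each portion: τ_AC = 9.45×10^6 Pa, τ_CB = 1.43×10^7 Pa; maximum is in CB.
τ_max = T_CB·r/J = 2021·0.0449/6.36×10^-6 = 1.426×10^7 Pa.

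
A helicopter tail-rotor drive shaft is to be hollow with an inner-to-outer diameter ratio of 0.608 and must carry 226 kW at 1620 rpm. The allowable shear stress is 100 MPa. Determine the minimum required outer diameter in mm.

42.8 mm

ω = 2π·1620/60 = 169.6 rad/s, so T = P/ω = 226×10³ / 169.6 = 1332 N·m.
For a hollow shaft with d_i/d_o = 0.608: τ_max = 16T/(π d_o³ (1−k⁴)), so d_o = [16T/(π τ_allow (1−k⁴))]^(1/3) = [16·1332/(π·1.00×10^8·0.8633)]^(1/3) = 0.04283 m.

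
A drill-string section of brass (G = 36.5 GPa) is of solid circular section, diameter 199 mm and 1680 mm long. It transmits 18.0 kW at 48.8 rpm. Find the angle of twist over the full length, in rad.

ω = 2π·48.8/60 = 5.110 rad/s, so T = P/ω = 18.0×10³ / 5.110 = 3522 N·m.
J = πd⁴/32 = π(0.199)⁴/32 = 1.540×10^-4 m⁴.
θ = T·L/(G·J) = 3522 × 1.68 / (36.5×10⁹ × 1.540×10^-4) = 1.053×10^-3 rad.

0.00105 rad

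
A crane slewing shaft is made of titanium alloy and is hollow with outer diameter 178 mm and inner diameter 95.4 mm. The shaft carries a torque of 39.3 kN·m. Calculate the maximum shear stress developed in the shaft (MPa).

J = π(d_o⁴ − d_i⁴)/32 = π(0.178⁴ − 0.0954⁴)/32 = 9.042×10^-5 m⁴.
τ_max = T·r/J = 39300 × 0.0890 / 9.042×10^-5 = 3.868×10^7 Pa.

38.7 MPa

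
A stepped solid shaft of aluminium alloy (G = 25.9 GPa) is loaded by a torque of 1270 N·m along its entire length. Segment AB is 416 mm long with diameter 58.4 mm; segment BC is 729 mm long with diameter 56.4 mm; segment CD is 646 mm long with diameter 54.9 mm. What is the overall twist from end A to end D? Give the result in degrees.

5.12°

J_AB = π(0.0584)⁴/32 = 1.14×10^-6 m⁴; J_BC = π(0.0564)⁴/32 = 9.93×10^-7 m⁴; J_CD = π(0.0549)⁴/32 = 8.92×10^-7 m⁴.
θ = (T/G)·Σ L_i/J_i = (1270/25.9×10⁹)·(0.416/1.14×10^-6 + 0.729/9.93×10^-7 + 0.646/8.92×10^-7) = 0.08937 rad.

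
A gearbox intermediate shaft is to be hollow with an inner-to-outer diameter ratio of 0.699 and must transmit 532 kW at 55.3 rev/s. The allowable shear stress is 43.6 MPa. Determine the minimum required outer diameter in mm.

ω = 2π·55.3 = 347.5 rad/s, so T = P/ω = 532×10³ / 347.5 = 1531 N·m.
For a hollow shaft with d_i/d_o = 0.699: τ_max = 16T/(π d_o³ (1−k⁴)), so d_o = [16T/(π τ_allow (1−k⁴))]^(1/3) = [16·1531/(π·4.36×10^7·0.7613)]^(1/3) = 0.06170 m.

61.7 mm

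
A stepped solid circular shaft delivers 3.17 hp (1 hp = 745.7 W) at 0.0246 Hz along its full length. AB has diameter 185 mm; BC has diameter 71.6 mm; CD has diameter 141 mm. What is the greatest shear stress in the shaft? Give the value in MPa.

ω = 2π·0.0246 = 0.1546 rad/s, so T = P/ω = 3.17×745.7 / 0.1546 = 15290 N·m.
Under the same torque, τ_max = 16T/(πd³) is largest where d is smallest — segment BC (d = 71.6 mm).
τ_max = 16·15290/(π·(0.0716)³) = 2.122×10^8 Pa.

212 MPa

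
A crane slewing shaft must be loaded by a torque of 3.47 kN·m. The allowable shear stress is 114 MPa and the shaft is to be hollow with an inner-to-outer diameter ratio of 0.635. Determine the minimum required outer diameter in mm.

57.0 mm

For a hollow shaft with d_i/d_o = 0.635: τ_max = 16T/(π d_o³ (1−k⁴)), so d_o = [16T/(π τ_allow (1−k⁴))]^(1/3) = [16·3470/(π·1.14×10^8·0.8374)]^(1/3) = 0.05699 m.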